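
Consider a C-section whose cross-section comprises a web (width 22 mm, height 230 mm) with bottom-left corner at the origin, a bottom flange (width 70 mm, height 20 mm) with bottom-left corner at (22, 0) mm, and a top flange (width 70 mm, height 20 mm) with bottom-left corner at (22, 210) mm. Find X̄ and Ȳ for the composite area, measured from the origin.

Part | A | x̄ᵢ | ȳᵢ | A·x̄ᵢ | A·ȳᵢ
web | 5060.00 | 11.00 | 115.00 | 55660.00 | 581900.00
bottom flange | 1400.00 | 57.00 | 10.00 | 79800.00 | 14000.00
top flange | 1400.00 | 57.00 | 220.00 | 79800.00 | 308000.00
Σ | 7860.00 |  |  | 215260.00 | 903900.00
X̄ = 215260.00 / 7860.00 = 27.39 mm
Ȳ = 903900.00 / 7860.00 = 115.00 mm

X̄ = 27.39 mm, Ȳ = 115.00 mm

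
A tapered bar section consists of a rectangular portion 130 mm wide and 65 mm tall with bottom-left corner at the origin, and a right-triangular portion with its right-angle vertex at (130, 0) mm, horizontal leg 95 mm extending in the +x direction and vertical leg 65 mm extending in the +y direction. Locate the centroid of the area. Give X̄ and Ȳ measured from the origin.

X̄ = 90.87 mm, Ȳ = 29.60 mm

Part | A | x̄ᵢ | ȳᵢ | A·x̄ᵢ | A·ȳᵢ
rectangular portion | 8450.00 | 65.00 | 32.50 | 549250.00 | 274625.00
triangular portion | 3087.50 | 161.67 | 21.67 | 499145.83 | 66895.83
Σ | 11537.50 |  |  | 1048395.83 | 341520.83
X̄ = 1048395.83 / 11537.50 = 90.87 mm
Ȳ = 341520.83 / 11537.50 = 29.60 mm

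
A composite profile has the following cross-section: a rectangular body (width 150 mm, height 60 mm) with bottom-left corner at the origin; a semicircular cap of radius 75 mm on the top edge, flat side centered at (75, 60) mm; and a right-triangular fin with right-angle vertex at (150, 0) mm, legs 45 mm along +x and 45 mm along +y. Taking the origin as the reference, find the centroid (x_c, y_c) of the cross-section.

rectangular body: A = 150 × 60 = 9000.00, centroid at (75.00, 30.00).
semicircular top: A = ½π·75² = 8835.73, centroid at (75.00, 91.83).
triangular fin: A = ½·45·45 = 1012.50, centroid at (165.00, 15.00).
ΣA = 18848.23 mm²
ΣAx_c = (9000.00)(75.00) + (8835.73)(75.00) + (1012.50)(165.00) = 1504742.20 mm³
ΣAy_c = (9000.00)(30.00) + (8835.73)(91.83) + (1012.50)(15.00) = 1096581.26 mm³
x_c = 1504742.20 / 18848.23 = 79.83 mm
y_c = 1096581.26 / 18848.23 = 58.18 mm

x_c = 79.83 mm, y_c = 58.18 mm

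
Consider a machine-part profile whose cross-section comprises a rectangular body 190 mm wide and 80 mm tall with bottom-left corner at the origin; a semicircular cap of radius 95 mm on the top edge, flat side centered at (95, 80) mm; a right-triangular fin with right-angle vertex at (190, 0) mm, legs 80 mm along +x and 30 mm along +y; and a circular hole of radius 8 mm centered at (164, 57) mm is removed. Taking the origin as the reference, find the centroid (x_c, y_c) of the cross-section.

rectangular body: A = 190 × 80 = 15200.00, centroid at (95.00, 40.00).
semicircular top: A = ½π·95² = 14176.44, centroid at (95.00, 120.32).
triangular fin: A = ½·80·30 = 1200.00, centroid at (216.67, 10.00).
hole: A = −π·8² = -201.06, centroid at (164.00, 57.00).
ΣA = 30375.37 mm²
ΣAx_c = (15200.00)(95.00) + (14176.44)(95.00) + (1200.00)(216.67) + (-201.06)(164.00) = 3017787.34 mm³
ΣAy_c = (15200.00)(40.00) + (14176.44)(120.32) + (1200.00)(10.00) + (-201.06)(57.00) = 2314237.75 mm³
x_c = 3017787.34 / 30375.37 = 99.35 mm
y_c = 2314237.75 / 30375.37 = 76.19 mm

x_c = 99.35 mm, y_c = 76.19 mm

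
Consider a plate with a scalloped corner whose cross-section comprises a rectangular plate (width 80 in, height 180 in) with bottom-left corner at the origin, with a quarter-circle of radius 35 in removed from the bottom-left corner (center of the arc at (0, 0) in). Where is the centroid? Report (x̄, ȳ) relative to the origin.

x̄ = 41.80 in, ȳ = 95.38 in

plate: A = 80 × 180 = 14400.00, centroid at (40.00, 90.00).
removed quarter-circle: A = −¼π·35² = -962.11, centroid at (14.85, 14.85).
ΣA = 13437.89 in², ΣAx̄ = 561708.33 in³, ΣAȳ = 1281708.33 in³.
x̄ = 561708.33/13437.89 = 41.80 in; ȳ = 1281708.33/13437.89 = 95.38 in.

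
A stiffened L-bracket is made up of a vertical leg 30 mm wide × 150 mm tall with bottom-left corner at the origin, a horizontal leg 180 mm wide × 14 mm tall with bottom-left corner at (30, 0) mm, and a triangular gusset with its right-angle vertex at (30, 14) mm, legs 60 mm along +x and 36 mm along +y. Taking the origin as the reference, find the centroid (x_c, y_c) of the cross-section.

x_c = 52.33 mm, y_c = 47.31 mm

Part | A | x̄ᵢ | ȳᵢ | A·x̄ᵢ | A·ȳᵢ
vertical leg | 4500.00 | 15.00 | 75.00 | 67500.00 | 337500.00
horizontal leg | 2520.00 | 120.00 | 7.00 | 302400.00 | 17640.00
gusset | 1080.00 | 50.00 | 26.00 | 54000.00 | 28080.00
Σ | 8100.00 |  |  | 423900.00 | 383220.00
x_c = 423900.00 / 8100.00 = 52.33 mm
y_c = 383220.00 / 8100.00 = 47.31 mm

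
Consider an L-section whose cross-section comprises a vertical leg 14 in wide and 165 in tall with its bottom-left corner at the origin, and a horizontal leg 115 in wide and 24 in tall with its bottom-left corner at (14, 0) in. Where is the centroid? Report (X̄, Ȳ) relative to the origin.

X̄ = 42.11 in, Ȳ = 44.12 in

vertical leg: A = 14 × 165 = 2310.00, centroid at (7.00, 82.50).
horizontal leg: A = 115 × 24 = 2760.00, centroid at (71.50, 12.00).
ΣA = 5070.00 in², ΣAX̄ = 213510.00 in³, ΣAȲ = 223695.00 in³.
X̄ = 213510.00/5070.00 = 42.11 in; Ȳ = 223695.00/5070.00 = 44.12 in.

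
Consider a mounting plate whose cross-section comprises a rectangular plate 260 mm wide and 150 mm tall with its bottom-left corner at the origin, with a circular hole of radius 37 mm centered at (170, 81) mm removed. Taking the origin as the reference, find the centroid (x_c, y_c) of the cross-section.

plate: A = 260 × 150 = 39000.00, centroid at (130.00, 75.00).
hole: A = −π·37² = -4300.84, centroid at (170.00, 81.00).
ΣA = 34699.16 mm²
ΣAx_c = (39000.00)(130.00) + (-4300.84)(170.00) = 4338857.14 mm³
ΣAy_c = (39000.00)(75.00) + (-4300.84)(81.00) = 2576631.93 mm³
x_c = 4338857.14 / 34699.16 = 125.04 mm
y_c = 2576631.93 / 34699.16 = 74.26 mm

x_c = 125.04 mm, y_c = 74.26 mm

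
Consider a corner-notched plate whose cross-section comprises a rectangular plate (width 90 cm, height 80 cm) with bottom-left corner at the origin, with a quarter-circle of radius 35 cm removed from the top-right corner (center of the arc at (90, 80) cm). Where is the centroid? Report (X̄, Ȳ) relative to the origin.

plate: A = 90 × 80 = 7200.00, centroid at (45.00, 40.00).
removed quarter-circle: A = −¼π·35² = -962.11, centroid at (75.15, 65.15).
ΣA = 6237.89 cm²
ΣAX̄ = (7200.00)(45.00) + (-962.11)(75.15) = 251701.52 cm³
ΣAȲ = (7200.00)(40.00) + (-962.11)(65.15) = 225322.65 cm³
X̄ = 251701.52 / 6237.89 = 40.35 cm
Ȳ = 225322.65 / 6237.89 = 36.12 cm

X̄ = 40.35 cm, Ȳ = 36.12 cm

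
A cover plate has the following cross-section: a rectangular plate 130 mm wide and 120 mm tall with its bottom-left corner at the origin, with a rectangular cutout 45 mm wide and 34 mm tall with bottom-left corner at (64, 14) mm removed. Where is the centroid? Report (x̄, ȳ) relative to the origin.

x̄ = 62.66 mm, ȳ = 63.15 mm

plate: A = 130 × 120 = 15600.00, centroid at (65.00, 60.00).
hole: A = −(45 × 34) = -1530.00, centroid at (86.50, 31.00).
ΣA = 14070.00 mm²
ΣAx̄ = (15600.00)(65.00) + (-1530.00)(86.50) = 881655.00 mm³
ΣAȳ = (15600.00)(60.00) + (-1530.00)(31.00) = 888570.00 mm³
x̄ = 881655.00 / 14070.00 = 62.66 mm
ȳ = 888570.00 / 14070.00 = 63.15 mm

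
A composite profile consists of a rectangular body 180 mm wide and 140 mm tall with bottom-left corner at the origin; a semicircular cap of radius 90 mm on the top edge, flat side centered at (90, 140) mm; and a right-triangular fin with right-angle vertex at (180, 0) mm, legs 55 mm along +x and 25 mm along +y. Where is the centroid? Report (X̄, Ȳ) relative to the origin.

Part | A | x̄ᵢ | ȳᵢ | A·x̄ᵢ | A·ȳᵢ
rectangular body | 25200.00 | 90.00 | 70.00 | 2268000.00 | 1764000.00
semicircular top | 12723.45 | 90.00 | 178.20 | 1145110.52 | 2267283.03
triangular fin | 687.50 | 198.33 | 8.33 | 136354.17 | 5729.17
Σ | 38610.95 |  |  | 3549464.69 | 4037012.20
X̄ = 3549464.69 / 38610.95 = 91.93 mm
Ȳ = 4037012.20 / 38610.95 = 104.56 mm

X̄ = 91.93 mm, Ȳ = 104.56 mm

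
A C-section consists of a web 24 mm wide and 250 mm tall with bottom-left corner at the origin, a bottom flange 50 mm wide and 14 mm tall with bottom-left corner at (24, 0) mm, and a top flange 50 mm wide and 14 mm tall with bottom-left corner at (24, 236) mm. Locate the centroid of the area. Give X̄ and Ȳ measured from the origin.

web: A = 24 × 250 = 6000.00, centroid at (12.00, 125.00).
bottom flange: A = 50 × 14 = 700.00, centroid at (49.00, 7.00).
top flange: A = 50 × 14 = 700.00, centroid at (49.00, 243.00).
ΣA = 7400.00 mm²
ΣAX̄ = (6000.00)(12.00) + (700.00)(49.00) + (700.00)(49.00) = 140600.00 mm³
ΣAȲ = (6000.00)(125.00) + (700.00)(7.00) + (700.00)(243.00) = 925000.00 mm³
X̄ = 140600.00 / 7400.00 = 19.00 mm
Ȳ = 925000.00 / 7400.00 = 125.00 mm

X̄ = 19.00 mm, Ȳ = 125.00 mm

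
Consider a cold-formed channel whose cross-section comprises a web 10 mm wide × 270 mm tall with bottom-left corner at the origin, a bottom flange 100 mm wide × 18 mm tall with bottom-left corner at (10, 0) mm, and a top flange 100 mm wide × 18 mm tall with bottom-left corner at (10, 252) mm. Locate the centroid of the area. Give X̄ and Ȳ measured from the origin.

Part | A | x̄ᵢ | ȳᵢ | A·x̄ᵢ | A·ȳᵢ
web | 2700.00 | 5.00 | 135.00 | 13500.00 | 364500.00
bottom flange | 1800.00 | 60.00 | 9.00 | 108000.00 | 16200.00
top flange | 1800.00 | 60.00 | 261.00 | 108000.00 | 469800.00
Σ | 6300.00 |  |  | 229500.00 | 850500.00
X̄ = 229500.00 / 6300.00 = 36.43 mm
Ȳ = 850500.00 / 6300.00 = 135.00 mm

X̄ = 36.43 mm, Ȳ = 135.00 mm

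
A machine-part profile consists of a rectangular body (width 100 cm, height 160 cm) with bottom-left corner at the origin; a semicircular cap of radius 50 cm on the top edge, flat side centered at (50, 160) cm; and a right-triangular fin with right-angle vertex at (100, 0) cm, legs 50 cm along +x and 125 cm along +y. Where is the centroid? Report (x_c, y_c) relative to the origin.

x_c = 59.04 cm, y_c = 92.05 cm

rectangular body: A = 100 × 160 = 16000.00, centroid at (50.00, 80.00).
semicircular top: A = ½π·50² = 3926.99, centroid at (50.00, 181.22).
triangular fin: A = ½·50·125 = 3125.00, centroid at (116.67, 41.67).
ΣA = 23051.99 cm², ΣAx_c = 1360932.87 cm³, ΣAy_c = 2121860.20 cm³.
x_c = 1360932.87/23051.99 = 59.04 cm; y_c = 2121860.20/23051.99 = 92.05 cm.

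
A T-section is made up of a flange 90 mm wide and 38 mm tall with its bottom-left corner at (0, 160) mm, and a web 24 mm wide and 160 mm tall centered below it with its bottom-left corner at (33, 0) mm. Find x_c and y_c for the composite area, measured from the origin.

x_c = 45.00 mm, y_c = 126.64 mm

web: A = 24 × 160 = 3840.00, centroid at (45.00, 80.00).
flange: A = 90 × 38 = 3420.00, centroid at (45.00, 179.00).
ΣA = 7260.00 mm²
ΣAx_c = (3840.00)(45.00) + (3420.00)(45.00) = 326700.00 mm³
ΣAy_c = (3840.00)(80.00) + (3420.00)(179.00) = 919380.00 mm³
x_c = 326700.00 / 7260.00 = 45.00 mm
y_c = 919380.00 / 7260.00 = 126.64 mm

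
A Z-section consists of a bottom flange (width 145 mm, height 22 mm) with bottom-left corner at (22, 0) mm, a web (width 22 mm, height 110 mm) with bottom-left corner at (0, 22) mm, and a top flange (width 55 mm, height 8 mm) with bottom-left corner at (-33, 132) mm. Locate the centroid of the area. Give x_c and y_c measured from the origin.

x_c = 53.83 mm, y_c = 46.49 mm

bottom flange: A = 145 × 22 = 3190.00, centroid at (94.50, 11.00).
web: A = 22 × 110 = 2420.00, centroid at (11.00, 77.00).
top flange: A = 55 × 8 = 440.00, centroid at (-5.50, 136.00).
ΣA = 6050.00 mm²
ΣAx_c = (3190.00)(94.50) + (2420.00)(11.00) + (440.00)(-5.50) = 325655.00 mm³
ΣAy_c = (3190.00)(11.00) + (2420.00)(77.00) + (440.00)(136.00) = 281270.00 mm³
x_c = 325655.00 / 6050.00 = 53.83 mm
y_c = 281270.00 / 6050.00 = 46.49 mm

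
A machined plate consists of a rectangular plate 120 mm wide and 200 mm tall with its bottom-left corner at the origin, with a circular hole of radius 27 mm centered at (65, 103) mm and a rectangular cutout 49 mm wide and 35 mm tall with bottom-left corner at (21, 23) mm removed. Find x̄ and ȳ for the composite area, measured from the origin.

plate: A = 120 × 200 = 24000.00, centroid at (60.00, 100.00).
hole 1: A = −π·27² = -2290.22, centroid at (65.00, 103.00).
hole 2: A = −(49 × 35) = -1715.00, centroid at (45.50, 40.50).
ΣA = 19994.78 mm²
ΣAx̄ = (24000.00)(60.00) + (-2290.22)(65.00) + (-1715.00)(45.50) = 1213103.13 mm³
ΣAȳ = (24000.00)(100.00) + (-2290.22)(103.00) + (-1715.00)(40.50) = 2094649.73 mm³
x̄ = 1213103.13 / 19994.78 = 60.67 mm
ȳ = 2094649.73 / 19994.78 = 104.76 mm

x̄ = 60.67 mm, ȳ = 104.76 mm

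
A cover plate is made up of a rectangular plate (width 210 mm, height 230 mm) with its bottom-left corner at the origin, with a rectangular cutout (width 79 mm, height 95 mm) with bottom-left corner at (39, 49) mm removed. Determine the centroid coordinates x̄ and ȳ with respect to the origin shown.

plate: A = 210 × 230 = 48300.00, centroid at (105.00, 115.00).
hole: A = −(79 × 95) = -7505.00, centroid at (78.50, 96.50).
ΣA = 40795.00 mm²
ΣAx̄ = (48300.00)(105.00) + (-7505.00)(78.50) = 4482357.50 mm³
ΣAȳ = (48300.00)(115.00) + (-7505.00)(96.50) = 4830267.50 mm³
x̄ = 4482357.50 / 40795.00 = 109.88 mm
ȳ = 4830267.50 / 40795.00 = 118.40 mm

x̄ = 109.88 mm, ȳ = 118.40 mm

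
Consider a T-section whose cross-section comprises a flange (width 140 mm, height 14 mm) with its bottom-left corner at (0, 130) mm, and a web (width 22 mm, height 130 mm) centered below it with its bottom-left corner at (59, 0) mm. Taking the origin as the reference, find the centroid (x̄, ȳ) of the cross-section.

web: A = 22 × 130 = 2860.00, centroid at (70.00, 65.00).
flange: A = 140 × 14 = 1960.00, centroid at (70.00, 137.00).
ΣA = 4820.00 mm²
ΣAx̄ = (2860.00)(70.00) + (1960.00)(70.00) = 337400.00 mm³
ΣAȳ = (2860.00)(65.00) + (1960.00)(137.00) = 454420.00 mm³
x̄ = 337400.00 / 4820.00 = 70.00 mm
ȳ = 454420.00 / 4820.00 = 94.28 mm

x̄ = 70.00 mm, ȳ = 94.28 mm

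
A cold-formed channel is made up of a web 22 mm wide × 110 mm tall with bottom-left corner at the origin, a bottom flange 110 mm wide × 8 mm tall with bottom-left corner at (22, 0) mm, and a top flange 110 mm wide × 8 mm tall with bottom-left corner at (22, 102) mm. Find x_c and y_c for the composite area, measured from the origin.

x_c = 38.79 mm, y_c = 55.00 mm

Part | A | x̄ᵢ | ȳᵢ | A·x̄ᵢ | A·ȳᵢ
web | 2420.00 | 11.00 | 55.00 | 26620.00 | 133100.00
bottom flange | 880.00 | 77.00 | 4.00 | 67760.00 | 3520.00
top flange | 880.00 | 77.00 | 106.00 | 67760.00 | 93280.00
Σ | 4180.00 |  |  | 162140.00 | 229900.00
x_c = 162140.00 / 4180.00 = 38.79 mm
y_c = 229900.00 / 4180.00 = 55.00 mm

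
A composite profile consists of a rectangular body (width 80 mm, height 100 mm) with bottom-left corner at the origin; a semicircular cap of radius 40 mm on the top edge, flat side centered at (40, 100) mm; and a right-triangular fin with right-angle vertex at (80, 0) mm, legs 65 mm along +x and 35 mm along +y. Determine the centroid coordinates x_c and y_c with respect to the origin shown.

rectangular body: A = 80 × 100 = 8000.00, centroid at (40.00, 50.00).
semicircular top: A = ½π·40² = 2513.27, centroid at (40.00, 116.98).
triangular fin: A = ½·65·35 = 1137.50, centroid at (101.67, 11.67).
ΣA = 11650.77 mm², ΣAx_c = 536176.80 mm³, ΣAy_c = 707264.91 mm³.
x_c = 536176.80/11650.77 = 46.02 mm; y_c = 707264.91/11650.77 = 60.71 mm.

x_c = 46.02 mm, y_c = 60.71 mm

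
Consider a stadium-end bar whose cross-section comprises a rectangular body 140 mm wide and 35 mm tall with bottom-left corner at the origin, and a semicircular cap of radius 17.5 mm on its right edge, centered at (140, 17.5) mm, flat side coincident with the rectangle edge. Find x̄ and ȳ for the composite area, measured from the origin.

rectangular body: A = 140 × 35 = 4900.00, centroid at (70.00, 17.50).
semicircular end: A = ½π·17.5² = 481.06, centroid at (147.43, 17.50).
ΣA = 5381.06 mm²
ΣAx̄ = (4900.00)(70.00) + (481.06)(147.43) = 413920.81 mm³
ΣAȳ = (4900.00)(17.50) + (481.06)(17.50) = 94168.49 mm³
x̄ = 413920.81 / 5381.06 = 76.92 mm
ȳ = 94168.49 / 5381.06 = 17.50 mm

x̄ = 76.92 mm, ȳ = 17.50 mm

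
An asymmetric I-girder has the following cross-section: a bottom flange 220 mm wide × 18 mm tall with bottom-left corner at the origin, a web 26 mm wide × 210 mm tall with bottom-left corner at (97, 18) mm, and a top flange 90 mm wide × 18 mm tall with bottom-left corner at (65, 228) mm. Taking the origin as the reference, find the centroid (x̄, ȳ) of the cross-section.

bottom flange: A = 220 × 18 = 3960.00, centroid at (110.00, 9.00).
web: A = 26 × 210 = 5460.00, centroid at (110.00, 123.00).
top flange: A = 90 × 18 = 1620.00, centroid at (110.00, 237.00).
ΣA = 11040.00 mm²
ΣAx̄ = (3960.00)(110.00) + (5460.00)(110.00) + (1620.00)(110.00) = 1214400.00 mm³
ΣAȳ = (3960.00)(9.00) + (5460.00)(123.00) + (1620.00)(237.00) = 1091160.00 mm³
x̄ = 1214400.00 / 11040.00 = 110.00 mm
ȳ = 1091160.00 / 11040.00 = 98.84 mm

x̄ = 110.00 mm, ȳ = 98.84 mm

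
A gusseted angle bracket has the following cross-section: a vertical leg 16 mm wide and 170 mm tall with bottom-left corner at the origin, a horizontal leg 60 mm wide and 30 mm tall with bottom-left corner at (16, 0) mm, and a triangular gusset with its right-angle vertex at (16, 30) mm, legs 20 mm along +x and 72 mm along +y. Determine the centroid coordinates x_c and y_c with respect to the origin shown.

Part | A | x̄ᵢ | ȳᵢ | A·x̄ᵢ | A·ȳᵢ
vertical leg | 2720.00 | 8.00 | 85.00 | 21760.00 | 231200.00
horizontal leg | 1800.00 | 46.00 | 15.00 | 82800.00 | 27000.00
gusset | 720.00 | 22.67 | 54.00 | 16320.00 | 38880.00
Σ | 5240.00 |  |  | 120880.00 | 297080.00
x_c = 120880.00 / 5240.00 = 23.07 mm
y_c = 297080.00 / 5240.00 = 56.69 mm

x_c = 23.07 mm, y_c = 56.69 mm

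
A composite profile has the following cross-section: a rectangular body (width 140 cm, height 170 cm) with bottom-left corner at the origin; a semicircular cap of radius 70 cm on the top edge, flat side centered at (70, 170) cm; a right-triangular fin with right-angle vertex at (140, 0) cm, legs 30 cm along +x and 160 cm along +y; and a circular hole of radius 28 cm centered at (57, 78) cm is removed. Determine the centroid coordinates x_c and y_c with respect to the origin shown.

rectangular body: A = 140 × 170 = 23800.00, centroid at (70.00, 85.00).
semicircular top: A = ½π·70² = 7696.90, centroid at (70.00, 199.71).
triangular fin: A = ½·30·160 = 2400.00, centroid at (150.00, 53.33).
hole: A = −π·28² = -2463.01, centroid at (57.00, 78.00).
ΣA = 31433.89 cm², ΣAx_c = 2424391.65 cm³, ΣAy_c = 3496025.33 cm³.
x_c = 2424391.65/31433.89 = 77.13 cm; y_c = 3496025.33/31433.89 = 111.22 cm.

x_c = 77.13 cm, y_c = 111.22 cm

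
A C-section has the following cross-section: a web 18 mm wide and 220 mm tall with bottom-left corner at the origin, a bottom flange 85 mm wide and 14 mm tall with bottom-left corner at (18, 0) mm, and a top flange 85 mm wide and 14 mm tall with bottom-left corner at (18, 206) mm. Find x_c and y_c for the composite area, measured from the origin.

web: A = 18 × 220 = 3960.00, centroid at (9.00, 110.00).
bottom flange: A = 85 × 14 = 1190.00, centroid at (60.50, 7.00).
top flange: A = 85 × 14 = 1190.00, centroid at (60.50, 213.00).
ΣA = 6340.00 mm²
ΣAx_c = (3960.00)(9.00) + (1190.00)(60.50) + (1190.00)(60.50) = 179630.00 mm³
ΣAy_c = (3960.00)(110.00) + (1190.00)(7.00) + (1190.00)(213.00) = 697400.00 mm³
x_c = 179630.00 / 6340.00 = 28.33 mm
y_c = 697400.00 / 6340.00 = 110.00 mm

x_c = 28.33 mm, y_c = 110.00 mm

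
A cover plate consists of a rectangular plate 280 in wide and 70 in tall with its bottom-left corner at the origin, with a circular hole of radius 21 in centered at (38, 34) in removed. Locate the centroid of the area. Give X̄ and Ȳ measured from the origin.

plate: A = 280 × 70 = 19600.00, centroid at (140.00, 35.00).
hole: A = −π·21² = -1385.44, centroid at (38.00, 34.00).
ΣA = 18214.56 in²
ΣAX̄ = (19600.00)(140.00) + (-1385.44)(38.00) = 2691353.19 in³
ΣAȲ = (19600.00)(35.00) + (-1385.44)(34.00) = 638894.96 in³
X̄ = 2691353.19 / 18214.56 = 147.76 in
Ȳ = 638894.96 / 18214.56 = 35.08 in

X̄ = 147.76 in, Ȳ = 35.08 in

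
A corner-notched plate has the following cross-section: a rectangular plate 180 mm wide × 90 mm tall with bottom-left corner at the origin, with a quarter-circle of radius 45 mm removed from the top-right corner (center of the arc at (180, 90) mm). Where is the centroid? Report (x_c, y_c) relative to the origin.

x_c = 82.28 mm, y_c = 42.18 mm

plate: A = 180 × 90 = 16200.00, centroid at (90.00, 45.00).
removed quarter-circle: A = −¼π·45² = -1590.43, centroid at (160.90, 70.90).
ΣA = 14609.57 mm², ΣAx_c = 1202097.37 mm³, ΣAy_c = 616236.18 mm³.
x_c = 1202097.37/14609.57 = 82.28 mm; y_c = 616236.18/14609.57 = 42.18 mm.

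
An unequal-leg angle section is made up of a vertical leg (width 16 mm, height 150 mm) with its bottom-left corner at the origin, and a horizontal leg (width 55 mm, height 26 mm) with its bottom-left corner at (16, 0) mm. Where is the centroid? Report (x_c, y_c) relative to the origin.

vertical leg: A = 16 × 150 = 2400.00, centroid at (8.00, 75.00).
horizontal leg: A = 55 × 26 = 1430.00, centroid at (43.50, 13.00).
ΣA = 3830.00 mm², ΣAx_c = 81405.00 mm³, ΣAy_c = 198590.00 mm³.
x_c = 81405.00/3830.00 = 21.25 mm; y_c = 198590.00/3830.00 = 51.85 mm.

x_c = 21.25 mm, y_c = 51.85 mm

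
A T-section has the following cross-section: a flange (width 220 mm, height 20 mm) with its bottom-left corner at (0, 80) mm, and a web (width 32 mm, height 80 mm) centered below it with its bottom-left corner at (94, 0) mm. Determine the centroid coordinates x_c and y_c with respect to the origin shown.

x_c = 110.00 mm, y_c = 71.61 mm

web: A = 32 × 80 = 2560.00, centroid at (110.00, 40.00).
flange: A = 220 × 20 = 4400.00, centroid at (110.00, 90.00).
ΣA = 6960.00 mm²
ΣAx_c = (2560.00)(110.00) + (4400.00)(110.00) = 765600.00 mm³
ΣAy_c = (2560.00)(40.00) + (4400.00)(90.00) = 498400.00 mm³
x_c = 765600.00 / 6960.00 = 110.00 mm
y_c = 498400.00 / 6960.00 = 71.61 mm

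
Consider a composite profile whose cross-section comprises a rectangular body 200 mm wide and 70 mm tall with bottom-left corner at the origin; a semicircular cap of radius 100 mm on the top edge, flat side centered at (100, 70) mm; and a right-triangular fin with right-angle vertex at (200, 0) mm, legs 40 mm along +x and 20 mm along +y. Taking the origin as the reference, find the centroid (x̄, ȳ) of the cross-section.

rectangular body: A = 200 × 70 = 14000.00, centroid at (100.00, 35.00).
semicircular top: A = ½π·100² = 15707.96, centroid at (100.00, 112.44).
triangular fin: A = ½·40·20 = 400.00, centroid at (213.33, 6.67).
ΣA = 30107.96 mm²
ΣAx̄ = (14000.00)(100.00) + (15707.96)(100.00) + (400.00)(213.33) = 3056129.66 mm³
ΣAȳ = (14000.00)(35.00) + (15707.96)(112.44) + (400.00)(6.67) = 2258890.76 mm³
x̄ = 3056129.66 / 30107.96 = 101.51 mm
ȳ = 2258890.76 / 30107.96 = 75.03 mm

x̄ = 101.51 mm, ȳ = 75.03 mm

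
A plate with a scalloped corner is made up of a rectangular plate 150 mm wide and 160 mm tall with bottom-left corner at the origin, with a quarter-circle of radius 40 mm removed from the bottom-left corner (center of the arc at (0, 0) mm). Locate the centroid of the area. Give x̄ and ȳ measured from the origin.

x̄ = 78.21 mm, ȳ = 83.48 mm

Part | A | x̄ᵢ | ȳᵢ | A·x̄ᵢ | A·ȳᵢ
plate | 24000.00 | 75.00 | 80.00 | 1800000.00 | 1920000.00
removed quarter-circle | -1256.64 | 16.98 | 16.98 | -21333.33 | -21333.33
Σ | 22743.36 |  |  | 1778666.67 | 1898666.67
x̄ = 1778666.67 / 22743.36 = 78.21 mm
ȳ = 1898666.67 / 22743.36 = 83.48 mm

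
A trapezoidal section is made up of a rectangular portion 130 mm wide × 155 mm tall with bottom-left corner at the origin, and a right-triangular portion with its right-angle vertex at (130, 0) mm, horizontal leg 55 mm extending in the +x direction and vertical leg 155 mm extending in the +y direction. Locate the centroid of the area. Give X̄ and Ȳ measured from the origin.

Part | A | x̄ᵢ | ȳᵢ | A·x̄ᵢ | A·ȳᵢ
rectangular portion | 20150.00 | 65.00 | 77.50 | 1309750.00 | 1561625.00
triangular portion | 4262.50 | 148.33 | 51.67 | 632270.83 | 220229.17
Σ | 24412.50 |  |  | 1942020.83 | 1781854.17
X̄ = 1942020.83 / 24412.50 = 79.55 mm
Ȳ = 1781854.17 / 24412.50 = 72.99 mm

X̄ = 79.55 mm, Ȳ = 72.99 mm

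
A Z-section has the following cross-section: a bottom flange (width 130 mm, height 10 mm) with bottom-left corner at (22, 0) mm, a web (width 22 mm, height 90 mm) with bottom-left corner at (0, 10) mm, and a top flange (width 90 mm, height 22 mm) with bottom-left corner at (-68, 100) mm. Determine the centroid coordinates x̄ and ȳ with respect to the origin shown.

x̄ = 16.98 mm, ȳ = 63.72 mm

Part | A | x̄ᵢ | ȳᵢ | A·x̄ᵢ | A·ȳᵢ
bottom flange | 1300.00 | 87.00 | 5.00 | 113100.00 | 6500.00
web | 1980.00 | 11.00 | 55.00 | 21780.00 | 108900.00
top flange | 1980.00 | -23.00 | 111.00 | -45540.00 | 219780.00
Σ | 5260.00 |  |  | 89340.00 | 335180.00
x̄ = 89340.00 / 5260.00 = 16.98 mm
ȳ = 335180.00 / 5260.00 = 63.72 mm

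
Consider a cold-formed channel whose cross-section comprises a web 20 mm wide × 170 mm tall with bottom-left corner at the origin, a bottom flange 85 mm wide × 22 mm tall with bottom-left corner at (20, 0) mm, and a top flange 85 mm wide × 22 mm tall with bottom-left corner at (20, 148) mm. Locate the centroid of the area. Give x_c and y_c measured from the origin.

web: A = 20 × 170 = 3400.00, centroid at (10.00, 85.00).
bottom flange: A = 85 × 22 = 1870.00, centroid at (62.50, 11.00).
top flange: A = 85 × 22 = 1870.00, centroid at (62.50, 159.00).
ΣA = 7140.00 mm², ΣAx_c = 267750.00 mm³, ΣAy_c = 606900.00 mm³.
x_c = 267750.00/7140.00 = 37.50 mm; y_c = 606900.00/7140.00 = 85.00 mm.

x_c = 37.50 mm, y_c = 85.00 mm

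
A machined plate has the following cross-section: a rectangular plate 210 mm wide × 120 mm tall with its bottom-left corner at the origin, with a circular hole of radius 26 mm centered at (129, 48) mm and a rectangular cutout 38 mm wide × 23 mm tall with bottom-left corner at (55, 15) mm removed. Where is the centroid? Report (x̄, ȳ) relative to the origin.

x̄ = 103.92 mm, ȳ = 62.47 mm

plate: A = 210 × 120 = 25200.00, centroid at (105.00, 60.00).
hole 1: A = −π·26² = -2123.72, centroid at (129.00, 48.00).
hole 2: A = −(38 × 23) = -874.00, centroid at (74.00, 26.50).
ΣA = 22202.28 mm²
ΣAx̄ = (25200.00)(105.00) + (-2123.72)(129.00) + (-874.00)(74.00) = 2307364.55 mm³
ΣAȳ = (25200.00)(60.00) + (-2123.72)(48.00) + (-874.00)(26.50) = 1386900.60 mm³
x̄ = 2307364.55 / 22202.28 = 103.92 mm
ȳ = 1386900.60 / 22202.28 = 62.47 mm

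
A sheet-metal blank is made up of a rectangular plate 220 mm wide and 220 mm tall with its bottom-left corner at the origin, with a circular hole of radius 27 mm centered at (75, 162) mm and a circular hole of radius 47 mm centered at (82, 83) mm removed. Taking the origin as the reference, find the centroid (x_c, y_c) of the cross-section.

plate: A = 220 × 220 = 48400.00, centroid at (110.00, 110.00).
hole 1: A = −π·27² = -2290.22, centroid at (75.00, 162.00).
hole 2: A = −π·47² = -6939.78, centroid at (82.00, 83.00).
ΣA = 39170.00 mm², ΣAx_c = 4583171.61 mm³, ΣAy_c = 4376982.60 mm³.
x_c = 4583171.61/39170.00 = 117.01 mm; y_c = 4376982.60/39170.00 = 111.74 mm.

x_c = 117.01 mm, y_c = 111.74 mm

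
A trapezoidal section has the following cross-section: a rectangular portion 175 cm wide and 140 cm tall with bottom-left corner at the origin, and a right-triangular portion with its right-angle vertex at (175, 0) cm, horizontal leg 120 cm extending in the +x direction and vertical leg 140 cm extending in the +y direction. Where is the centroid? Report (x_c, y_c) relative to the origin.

x_c = 120.05 cm, y_c = 64.04 cm

rectangular portion: A = 175 × 140 = 24500.00, centroid at (87.50, 70.00).
triangular portion: A = ½·120·140 = 8400.00, centroid at (215.00, 46.67).
ΣA = 32900.00 cm², ΣAx_c = 3949750.00 cm³, ΣAy_c = 2107000.00 cm³.
x_c = 3949750.00/32900.00 = 120.05 cm; y_c = 2107000.00/32900.00 = 64.04 cm.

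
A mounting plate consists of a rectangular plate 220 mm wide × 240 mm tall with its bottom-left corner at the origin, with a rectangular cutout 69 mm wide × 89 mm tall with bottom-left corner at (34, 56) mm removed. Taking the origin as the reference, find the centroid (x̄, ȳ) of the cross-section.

x̄ = 115.46 mm, ȳ = 122.57 mm

Part | A | x̄ᵢ | ȳᵢ | A·x̄ᵢ | A·ȳᵢ
plate | 52800.00 | 110.00 | 120.00 | 5808000.00 | 6336000.00
hole | -6141.00 | 68.50 | 100.50 | -420658.50 | -617170.50
Σ | 46659.00 |  |  | 5387341.50 | 5718829.50
x̄ = 5387341.50 / 46659.00 = 115.46 mm
ȳ = 5718829.50 / 46659.00 = 122.57 mm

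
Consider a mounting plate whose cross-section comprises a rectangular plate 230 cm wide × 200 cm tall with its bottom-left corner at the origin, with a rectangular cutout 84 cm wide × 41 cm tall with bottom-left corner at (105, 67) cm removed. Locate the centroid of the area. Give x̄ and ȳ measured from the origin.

plate: A = 230 × 200 = 46000.00, centroid at (115.00, 100.00).
hole: A = −(84 × 41) = -3444.00, centroid at (147.00, 87.50).
ΣA = 42556.00 cm², ΣAx̄ = 4783732.00 cm³, ΣAȳ = 4298650.00 cm³.
x̄ = 4783732.00/42556.00 = 112.41 cm; ȳ = 4298650.00/42556.00 = 101.01 cm.

x̄ = 112.41 cm, ȳ = 101.01 cm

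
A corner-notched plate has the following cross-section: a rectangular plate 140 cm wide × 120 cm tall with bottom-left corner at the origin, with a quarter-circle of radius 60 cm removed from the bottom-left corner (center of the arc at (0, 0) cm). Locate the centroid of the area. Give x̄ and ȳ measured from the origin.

x̄ = 79.01 cm, ȳ = 66.99 cm

Part | A | x̄ᵢ | ȳᵢ | A·x̄ᵢ | A·ȳᵢ
plate | 16800.00 | 70.00 | 60.00 | 1176000.00 | 1008000.00
removed quarter-circle | -2827.43 | 25.46 | 25.46 | -72000.00 | -72000.00
Σ | 13972.57 |  |  | 1104000.00 | 936000.00
x̄ = 1104000.00 / 13972.57 = 79.01 cm
ȳ = 936000.00 / 13972.57 = 66.99 cm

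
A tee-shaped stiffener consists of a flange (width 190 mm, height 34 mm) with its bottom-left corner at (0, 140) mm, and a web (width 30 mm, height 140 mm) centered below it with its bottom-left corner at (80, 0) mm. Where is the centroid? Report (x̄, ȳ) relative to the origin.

web: A = 30 × 140 = 4200.00, centroid at (95.00, 70.00).
flange: A = 190 × 34 = 6460.00, centroid at (95.00, 157.00).
ΣA = 10660.00 mm²
ΣAx̄ = (4200.00)(95.00) + (6460.00)(95.00) = 1012700.00 mm³
ΣAȳ = (4200.00)(70.00) + (6460.00)(157.00) = 1308220.00 mm³
x̄ = 1012700.00 / 10660.00 = 95.00 mm
ȳ = 1308220.00 / 10660.00 = 122.72 mm

x̄ = 95.00 mm, ȳ = 122.72 mm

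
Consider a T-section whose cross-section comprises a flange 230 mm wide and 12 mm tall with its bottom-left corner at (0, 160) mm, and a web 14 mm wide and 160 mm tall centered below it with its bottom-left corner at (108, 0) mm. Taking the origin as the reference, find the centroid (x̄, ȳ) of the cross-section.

x̄ = 115.00 mm, ȳ = 127.47 mm

Part | A | x̄ᵢ | ȳᵢ | A·x̄ᵢ | A·ȳᵢ
web | 2240.00 | 115.00 | 80.00 | 257600.00 | 179200.00
flange | 2760.00 | 115.00 | 166.00 | 317400.00 | 458160.00
Σ | 5000.00 |  |  | 575000.00 | 637360.00
x̄ = 575000.00 / 5000.00 = 115.00 mm
ȳ = 637360.00 / 5000.00 = 127.47 mm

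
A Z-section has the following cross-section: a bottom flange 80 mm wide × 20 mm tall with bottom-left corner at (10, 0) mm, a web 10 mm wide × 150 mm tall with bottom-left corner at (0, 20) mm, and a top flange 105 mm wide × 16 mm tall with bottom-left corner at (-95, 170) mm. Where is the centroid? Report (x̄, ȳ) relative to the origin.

x̄ = 3.37 mm, ȳ = 95.72 mm

Part | A | x̄ᵢ | ȳᵢ | A·x̄ᵢ | A·ȳᵢ
bottom flange | 1600.00 | 50.00 | 10.00 | 80000.00 | 16000.00
web | 1500.00 | 5.00 | 95.00 | 7500.00 | 142500.00
top flange | 1680.00 | -42.50 | 178.00 | -71400.00 | 299040.00
Σ | 4780.00 |  |  | 16100.00 | 457540.00
x̄ = 16100.00 / 4780.00 = 3.37 mm
ȳ = 457540.00 / 4780.00 = 95.72 mm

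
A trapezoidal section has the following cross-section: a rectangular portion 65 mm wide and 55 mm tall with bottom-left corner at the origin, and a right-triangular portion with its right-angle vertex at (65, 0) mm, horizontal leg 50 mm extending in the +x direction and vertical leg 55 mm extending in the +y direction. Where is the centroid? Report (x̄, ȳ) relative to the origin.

Part | A | x̄ᵢ | ȳᵢ | A·x̄ᵢ | A·ȳᵢ
rectangular portion | 3575.00 | 32.50 | 27.50 | 116187.50 | 98312.50
triangular portion | 1375.00 | 81.67 | 18.33 | 112291.67 | 25208.33
Σ | 4950.00 |  |  | 228479.17 | 123520.83
x̄ = 228479.17 / 4950.00 = 46.16 mm
ȳ = 123520.83 / 4950.00 = 24.95 mm

x̄ = 46.16 mm, ȳ = 24.95 mm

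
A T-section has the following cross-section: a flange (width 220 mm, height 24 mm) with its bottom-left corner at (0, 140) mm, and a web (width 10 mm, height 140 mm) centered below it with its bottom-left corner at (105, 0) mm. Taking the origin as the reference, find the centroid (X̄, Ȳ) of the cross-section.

X̄ = 110.00 mm, Ȳ = 134.81 mm

web: A = 10 × 140 = 1400.00, centroid at (110.00, 70.00).
flange: A = 220 × 24 = 5280.00, centroid at (110.00, 152.00).
ΣA = 6680.00 mm²
ΣAX̄ = (1400.00)(110.00) + (5280.00)(110.00) = 734800.00 mm³
ΣAȲ = (1400.00)(70.00) + (5280.00)(152.00) = 900560.00 mm³
X̄ = 734800.00 / 6680.00 = 110.00 mm
Ȳ = 900560.00 / 6680.00 = 134.81 mm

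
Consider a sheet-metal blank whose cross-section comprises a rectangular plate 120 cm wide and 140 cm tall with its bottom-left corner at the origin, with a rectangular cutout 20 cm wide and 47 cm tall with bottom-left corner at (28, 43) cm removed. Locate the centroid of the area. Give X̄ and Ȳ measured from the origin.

Part | A | x̄ᵢ | ȳᵢ | A·x̄ᵢ | A·ȳᵢ
plate | 16800.00 | 60.00 | 70.00 | 1008000.00 | 1176000.00
hole | -940.00 | 38.00 | 66.50 | -35720.00 | -62510.00
Σ | 15860.00 |  |  | 972280.00 | 1113490.00
X̄ = 972280.00 / 15860.00 = 61.30 cm
Ȳ = 1113490.00 / 15860.00 = 70.21 cm

X̄ = 61.30 cm, Ȳ = 70.21 cm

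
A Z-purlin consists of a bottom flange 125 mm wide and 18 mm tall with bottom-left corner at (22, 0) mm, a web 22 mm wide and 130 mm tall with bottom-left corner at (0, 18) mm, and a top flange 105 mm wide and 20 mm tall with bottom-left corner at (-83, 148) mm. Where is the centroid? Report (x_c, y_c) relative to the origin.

x_c = 21.85 mm, y_c = 81.75 mm

bottom flange: A = 125 × 18 = 2250.00, centroid at (84.50, 9.00).
web: A = 22 × 130 = 2860.00, centroid at (11.00, 83.00).
top flange: A = 105 × 20 = 2100.00, centroid at (-30.50, 158.00).
ΣA = 7210.00 mm²
ΣAx_c = (2250.00)(84.50) + (2860.00)(11.00) + (2100.00)(-30.50) = 157535.00 mm³
ΣAy_c = (2250.00)(9.00) + (2860.00)(83.00) + (2100.00)(158.00) = 589430.00 mm³
x_c = 157535.00 / 7210.00 = 21.85 mm
y_c = 589430.00 / 7210.00 = 81.75 mm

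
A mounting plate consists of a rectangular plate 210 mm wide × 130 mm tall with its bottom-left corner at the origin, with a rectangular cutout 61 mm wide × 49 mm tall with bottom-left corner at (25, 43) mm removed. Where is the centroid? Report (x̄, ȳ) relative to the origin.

Part | A | x̄ᵢ | ȳᵢ | A·x̄ᵢ | A·ȳᵢ
plate | 27300.00 | 105.00 | 65.00 | 2866500.00 | 1774500.00
hole | -2989.00 | 55.50 | 67.50 | -165889.50 | -201757.50
Σ | 24311.00 |  |  | 2700610.50 | 1572742.50
x̄ = 2700610.50 / 24311.00 = 111.09 mm
ȳ = 1572742.50 / 24311.00 = 64.69 mm

x̄ = 111.09 mm, ȳ = 64.69 mm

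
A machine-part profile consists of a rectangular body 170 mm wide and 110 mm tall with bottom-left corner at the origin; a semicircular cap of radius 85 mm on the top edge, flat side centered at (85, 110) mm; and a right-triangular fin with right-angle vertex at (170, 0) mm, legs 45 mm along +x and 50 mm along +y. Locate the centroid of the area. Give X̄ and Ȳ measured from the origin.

X̄ = 88.61 mm, Ȳ = 86.77 mm

rectangular body: A = 170 × 110 = 18700.00, centroid at (85.00, 55.00).
semicircular top: A = ½π·85² = 11349.00, centroid at (85.00, 146.08).
triangular fin: A = ½·45·50 = 1125.00, centroid at (185.00, 16.67).
ΣA = 31174.00 mm², ΣAX̄ = 2762290.29 mm³, ΣAȲ = 2705057.05 mm³.
X̄ = 2762290.29/31174.00 = 88.61 mm; Ȳ = 2705057.05/31174.00 = 86.77 mm.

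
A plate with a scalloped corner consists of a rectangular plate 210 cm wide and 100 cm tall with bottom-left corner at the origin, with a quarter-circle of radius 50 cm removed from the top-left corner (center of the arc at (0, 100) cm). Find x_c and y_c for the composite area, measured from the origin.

plate: A = 210 × 100 = 21000.00, centroid at (105.00, 50.00).
removed quarter-circle: A = −¼π·50² = -1963.50, centroid at (21.22, 78.78).
ΣA = 19036.50 cm², ΣAx_c = 2163333.33 cm³, ΣAy_c = 895317.13 cm³.
x_c = 2163333.33/19036.50 = 113.64 cm; y_c = 895317.13/19036.50 = 47.03 cm.

x_c = 113.64 cm, y_c = 47.03 cm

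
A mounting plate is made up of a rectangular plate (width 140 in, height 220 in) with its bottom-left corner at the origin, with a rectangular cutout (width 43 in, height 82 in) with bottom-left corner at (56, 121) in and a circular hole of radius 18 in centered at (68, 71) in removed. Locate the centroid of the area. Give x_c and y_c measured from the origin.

x_c = 69.07 in, y_c = 104.53 in

Part | A | x̄ᵢ | ȳᵢ | A·x̄ᵢ | A·ȳᵢ
plate | 30800.00 | 70.00 | 110.00 | 2156000.00 | 3388000.00
hole 1 | -3526.00 | 77.50 | 162.00 | -273265.00 | -571212.00
hole 2 | -1017.88 | 68.00 | 71.00 | -69215.57 | -72269.20
Σ | 26256.12 |  |  | 1813519.43 | 2744518.80
x_c = 1813519.43 / 26256.12 = 69.07 in
y_c = 2744518.80 / 26256.12 = 104.53 in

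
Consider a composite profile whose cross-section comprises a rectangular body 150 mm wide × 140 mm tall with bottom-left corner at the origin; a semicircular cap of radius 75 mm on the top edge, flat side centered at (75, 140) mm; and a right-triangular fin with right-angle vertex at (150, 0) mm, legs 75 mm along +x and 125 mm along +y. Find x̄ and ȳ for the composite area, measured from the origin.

Part | A | x̄ᵢ | ȳᵢ | A·x̄ᵢ | A·ȳᵢ
rectangular body | 21000.00 | 75.00 | 70.00 | 1575000.00 | 1470000.00
semicircular top | 8835.73 | 75.00 | 171.83 | 662679.70 | 1518252.11
triangular fin | 4687.50 | 175.00 | 41.67 | 820312.50 | 195312.50
Σ | 34523.23 |  |  | 3057992.20 | 3183564.61
x̄ = 3057992.20 / 34523.23 = 88.58 mm
ȳ = 3183564.61 / 34523.23 = 92.22 mm

x̄ = 88.58 mm, ȳ = 92.22 mm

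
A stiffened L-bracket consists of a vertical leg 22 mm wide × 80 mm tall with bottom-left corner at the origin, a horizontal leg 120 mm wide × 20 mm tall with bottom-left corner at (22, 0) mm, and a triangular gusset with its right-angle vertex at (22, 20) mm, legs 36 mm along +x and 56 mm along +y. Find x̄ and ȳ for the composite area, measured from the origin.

vertical leg: A = 22 × 80 = 1760.00, centroid at (11.00, 40.00).
horizontal leg: A = 120 × 20 = 2400.00, centroid at (82.00, 10.00).
gusset: A = ½·36·56 = 1008.00, centroid at (34.00, 38.67).
ΣA = 5168.00 mm²
ΣAx̄ = (1760.00)(11.00) + (2400.00)(82.00) + (1008.00)(34.00) = 250432.00 mm³
ΣAȳ = (1760.00)(40.00) + (2400.00)(10.00) + (1008.00)(38.67) = 133376.00 mm³
x̄ = 250432.00 / 5168.00 = 48.46 mm
ȳ = 133376.00 / 5168.00 = 25.81 mm

x̄ = 48.46 mm, ȳ = 25.81 mm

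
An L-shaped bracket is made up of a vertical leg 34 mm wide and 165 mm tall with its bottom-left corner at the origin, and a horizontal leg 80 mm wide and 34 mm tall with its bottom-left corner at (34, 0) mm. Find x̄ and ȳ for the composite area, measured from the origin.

Part | A | x̄ᵢ | ȳᵢ | A·x̄ᵢ | A·ȳᵢ
vertical leg | 5610.00 | 17.00 | 82.50 | 95370.00 | 462825.00
horizontal leg | 2720.00 | 74.00 | 17.00 | 201280.00 | 46240.00
Σ | 8330.00 |  |  | 296650.00 | 509065.00
x̄ = 296650.00 / 8330.00 = 35.61 mm
ȳ = 509065.00 / 8330.00 = 61.11 mm

x̄ = 35.61 mm, ȳ = 61.11 mm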